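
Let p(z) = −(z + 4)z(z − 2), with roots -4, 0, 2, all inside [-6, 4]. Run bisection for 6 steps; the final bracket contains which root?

p(-1) = -9 < 0, so the root lies in [-6, -1]
p(-3.5) = -9.625 < 0, so the root lies in [-6, -3.5]
p(-4.75) = 24.046875 > 0, so the root lies in [-4.75, -3.5]
p(-4.125) = 3.1582 > 0, so the root lies in [-4.125, -3.5]
p(-3.8125) = -4.155 < 0, so the root lies in [-4.125, -3.8125]
p(-3.96875) = -0.7403 < 0, so the root lies in [-4.125, -3.96875]

-4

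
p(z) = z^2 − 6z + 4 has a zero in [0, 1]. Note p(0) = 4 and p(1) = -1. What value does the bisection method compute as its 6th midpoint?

0.765625

m = 0.5, p(m) = 1.25 (+); new bracket [0.5, 1]
m = 0.75, p(m) = 0.0625 (+); new bracket [0.75, 1]
m = 0.875, p(m) = -0.484375 (−); new bracket [0.75, 0.875]
m = 0.8125, p(m) = -0.2148 (−); new bracket [0.75, 0.8125]
m = 0.78125, p(m) = -0.0771 (−); new bracket [0.75, 0.78125]
m = 0.765625, p(m) = -0.0076 (−); new bracket [0.75, 0.765625]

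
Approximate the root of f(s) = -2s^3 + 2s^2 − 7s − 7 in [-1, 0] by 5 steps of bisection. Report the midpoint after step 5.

m = -0.5, f(m) = -2.75 (−); new bracket [-1, -0.5]
m = -0.75, f(m) = 0.21875 (+); new bracket [-0.75, -0.5]
m = -0.625, f(m) = -1.355469 (−); new bracket [-0.75, -0.625]
m = -0.6875, f(m) = -0.5923 (−); new bracket [-0.75, -0.6875]
m = -0.71875, f(m) = -0.1929 (−); new bracket [-0.75, -0.71875]

-0.71875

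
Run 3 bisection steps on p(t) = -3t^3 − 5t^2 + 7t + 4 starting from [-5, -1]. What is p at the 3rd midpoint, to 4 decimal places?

2.1250

t = -3 gives p = 19, positive; keep [-3, -1]
t = -2 gives p = -6, negative; keep [-3, -2]
t = -2.5 gives p = 2.125, positive; keep [-2.5, -2]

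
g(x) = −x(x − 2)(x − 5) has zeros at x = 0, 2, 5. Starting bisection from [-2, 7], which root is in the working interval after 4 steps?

g(2.5) = 3.125 > 0, so the root lies in [2.5, 7]
g(4.75) = 3.265625 > 0, so the root lies in [4.75, 7]
g(5.875) = -19.919922 < 0, so the root lies in [4.75, 5.875]
g(5.3125) = -5.4993 < 0, so the root lies in [4.75, 5.3125]

5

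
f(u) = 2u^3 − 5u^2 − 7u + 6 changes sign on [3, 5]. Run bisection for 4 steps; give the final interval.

midpoint 4: f = 26 > 0 → [3, 4]
midpoint 3.5: f = 6 > 0 → [3, 3.5]
midpoint 3.25: f = -0.90625 < 0 → [3.25, 3.5]
midpoint 3.375: f = 2.3086 > 0 → [3.25, 3.375]

[3.25, 3.375]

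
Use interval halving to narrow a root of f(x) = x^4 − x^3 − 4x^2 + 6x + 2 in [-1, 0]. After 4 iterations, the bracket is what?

f(-0.5) = -1.8125 < 0, so the root lies in [-0.5, 0]
f(-0.25) = 0.269531 > 0, so the root lies in [-0.5, -0.25]
f(-0.375) = -0.73999 < 0, so the root lies in [-0.375, -0.25]
f(-0.3125) = -0.2256 < 0, so the root lies in [-0.3125, -0.25]

[-0.3125, -0.25]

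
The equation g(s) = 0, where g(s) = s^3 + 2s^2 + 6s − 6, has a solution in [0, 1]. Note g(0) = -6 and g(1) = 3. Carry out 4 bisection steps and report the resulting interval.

[0.6875, 0.75]

midpoint 0.5: g = -2.375 < 0 → [0.5, 1]
midpoint 0.75: g = 0.046875 > 0 → [0.5, 0.75]
midpoint 0.625: g = -1.224609 < 0 → [0.625, 0.75]
midpoint 0.6875: g = -0.6047 < 0 → [0.6875, 0.75]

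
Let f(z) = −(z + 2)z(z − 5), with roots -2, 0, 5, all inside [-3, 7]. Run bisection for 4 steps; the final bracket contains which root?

midpoint 2: f = 24 > 0 → [2, 7]
midpoint 4.5: f = 14.625 > 0 → [4.5, 7]
midpoint 5.75: f = -33.421875 < 0 → [4.5, 5.75]
midpoint 5.125: f = -4.5645 < 0 → [4.5, 5.125]

5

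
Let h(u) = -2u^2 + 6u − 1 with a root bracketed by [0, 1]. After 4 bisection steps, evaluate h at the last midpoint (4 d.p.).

h(0.5) = 1.5 > 0, so the root lies in [0, 0.5]
h(0.25) = 0.375 > 0, so the root lies in [0, 0.25]
h(0.125) = -0.28125 < 0, so the root lies in [0.125, 0.25]
h(0.1875) = 0.0547 > 0, so the root lies in [0.125, 0.1875]

0.0547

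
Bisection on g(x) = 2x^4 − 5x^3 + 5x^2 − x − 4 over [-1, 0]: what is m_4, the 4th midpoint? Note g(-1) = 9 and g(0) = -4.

x = -0.5 gives g = -1.5, negative; keep [-1, -0.5]
x = -0.75 gives g = 2.304688, positive; keep [-0.75, -0.5]
x = -0.625 gives g = 0.104004, positive; keep [-0.625, -0.5]
x = -0.5625 gives g = -0.7654, negative; keep [-0.625, -0.5625]

-0.5625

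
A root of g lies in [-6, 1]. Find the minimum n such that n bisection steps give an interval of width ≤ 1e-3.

Width after n steps is 7/2^n. Need 2^n ≥ 7/1e-3 = 7000.
2^12 = 4096 < 7000 ≤ 2^13 = 8192, so n = 13.

13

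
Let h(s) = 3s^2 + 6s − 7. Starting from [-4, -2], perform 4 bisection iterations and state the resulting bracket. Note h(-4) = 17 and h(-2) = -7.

[-2.875, -2.75]

m = -3, h(m) = 2 (+); new bracket [-3, -2]
m = -2.5, h(m) = -3.25 (−); new bracket [-3, -2.5]
m = -2.75, h(m) = -0.8125 (−); new bracket [-3, -2.75]
m = -2.875, h(m) = 0.5469 (+); new bracket [-2.875, -2.75]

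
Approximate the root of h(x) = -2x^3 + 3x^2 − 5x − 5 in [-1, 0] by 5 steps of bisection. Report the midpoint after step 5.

-0.65625

midpoint -0.5: h = -1.5 < 0 → [-1, -0.5]
midpoint -0.75: h = 1.28125 > 0 → [-0.75, -0.5]
midpoint -0.625: h = -0.214844 < 0 → [-0.75, -0.625]
midpoint -0.6875: h = 0.5054 > 0 → [-0.6875, -0.625]
midpoint -0.65625: h = 0.1385 > 0 → [-0.65625, -0.625]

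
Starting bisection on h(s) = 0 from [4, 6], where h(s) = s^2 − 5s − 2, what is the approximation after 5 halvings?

m = 5, h(m) = -2 (−); new bracket [5, 6]
m = 5.5, h(m) = 0.75 (+); new bracket [5, 5.5]
m = 5.25, h(m) = -0.6875 (−); new bracket [5.25, 5.5]
m = 5.375, h(m) = 0.0156 (+); new bracket [5.25, 5.375]
m = 5.3125, h(m) = -0.3398 (−); new bracket [5.3125, 5.375]

5.3125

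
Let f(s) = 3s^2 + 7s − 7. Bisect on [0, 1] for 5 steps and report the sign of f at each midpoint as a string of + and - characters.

--+++

s = 0.5 gives f = -2.75, negative; keep [0.5, 1]
s = 0.75 gives f = -0.0625, negative; keep [0.75, 1]
s = 0.875 gives f = 1.421875, positive; keep [0.75, 0.875]
s = 0.8125 gives f = 0.668, positive; keep [0.75, 0.8125]
s = 0.78125 gives f = 0.2998, positive; keep [0.75, 0.78125]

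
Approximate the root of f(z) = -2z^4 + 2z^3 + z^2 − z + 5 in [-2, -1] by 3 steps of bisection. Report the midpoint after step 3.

-1.125

m = -1.5, f(m) = -8.125 (−); new bracket [-1.5, -1]
m = -1.25, f(m) = -0.976562 (−); new bracket [-1.25, -1]
m = -1.125, f(m) = 1.339355 (+); new bracket [-1.25, -1.125]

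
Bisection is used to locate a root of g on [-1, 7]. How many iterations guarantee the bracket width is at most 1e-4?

Width after n steps is 8/2^n. Need 2^n ≥ 8/1e-4 = 80000.
2^16 = 65536 < 80000 ≤ 2^17 = 131072, so n = 17.

17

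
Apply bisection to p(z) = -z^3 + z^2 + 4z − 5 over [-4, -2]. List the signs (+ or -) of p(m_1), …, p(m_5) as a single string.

++++-

midpoint -3: p = 19 > 0 → [-3, -2]
midpoint -2.5: p = 6.875 > 0 → [-2.5, -2]
midpoint -2.25: p = 2.453125 > 0 → [-2.25, -2]
midpoint -2.125: p = 0.6113 > 0 → [-2.125, -2]
midpoint -2.0625: p = -0.2224 < 0 → [-2.125, -2.0625]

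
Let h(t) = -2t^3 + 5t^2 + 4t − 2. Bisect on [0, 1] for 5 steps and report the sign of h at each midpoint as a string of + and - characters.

midpoint 0.5: h = 1 > 0 → [0, 0.5]
midpoint 0.25: h = -0.71875 < 0 → [0.25, 0.5]
midpoint 0.375: h = 0.097656 > 0 → [0.25, 0.375]
midpoint 0.3125: h = -0.3228 < 0 → [0.3125, 0.375]
midpoint 0.34375: h = -0.1154 < 0 → [0.34375, 0.375]

+-+--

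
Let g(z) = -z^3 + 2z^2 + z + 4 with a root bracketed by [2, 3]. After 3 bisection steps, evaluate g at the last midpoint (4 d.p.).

-0.3574

g(2.5) = 3.375 > 0, so the root lies in [2.5, 3]
g(2.75) = 1.078125 > 0, so the root lies in [2.75, 3]
g(2.875) = -0.357422 < 0, so the root lies in [2.75, 2.875]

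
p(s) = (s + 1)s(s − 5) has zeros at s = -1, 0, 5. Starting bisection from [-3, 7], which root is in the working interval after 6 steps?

5

s = 2 gives p = -18, negative; keep [2, 7]
s = 4.5 gives p = -12.375, negative; keep [4.5, 7]
s = 5.75 gives p = 29.109375, positive; keep [4.5, 5.75]
s = 5.125 gives p = 3.9238, positive; keep [4.5, 5.125]
s = 4.8125 gives p = -5.2449, negative; keep [4.8125, 5.125]
s = 4.96875 gives p = -0.9268, negative; keep [4.96875, 5.125]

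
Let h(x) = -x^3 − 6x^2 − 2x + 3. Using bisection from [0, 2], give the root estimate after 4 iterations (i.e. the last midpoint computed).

h(1) = -6 < 0, so the root lies in [0, 1]
h(0.5) = 0.375 > 0, so the root lies in [0.5, 1]
h(0.75) = -2.296875 < 0, so the root lies in [0.5, 0.75]
h(0.625) = -0.8379 < 0, so the root lies in [0.5, 0.625]

0.625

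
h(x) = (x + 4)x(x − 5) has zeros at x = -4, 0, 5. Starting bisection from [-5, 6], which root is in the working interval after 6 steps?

h(0.5) = -10.125 < 0, so the root lies in [0.5, 6]
h(3.25) = -41.234375 < 0, so the root lies in [3.25, 6]
h(4.625) = -14.958984 < 0, so the root lies in [4.625, 6]
h(5.3125) = 15.4602 > 0, so the root lies in [4.625, 5.3125]
h(4.96875) = -1.3926 < 0, so the root lies in [4.96875, 5.3125]
h(5.140625) = 6.6078 > 0, so the root lies in [4.96875, 5.140625]

5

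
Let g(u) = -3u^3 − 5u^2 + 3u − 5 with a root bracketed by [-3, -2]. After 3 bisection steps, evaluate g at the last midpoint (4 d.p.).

-0.1387

u = -2.5 gives g = 3.125, positive; keep [-2.5, -2]
u = -2.25 gives g = -2.890625, negative; keep [-2.5, -2.25]
u = -2.375 gives g = -0.138672, negative; keep [-2.5, -2.375]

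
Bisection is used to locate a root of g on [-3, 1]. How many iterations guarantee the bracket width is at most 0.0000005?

Width after n steps is 4/2^n. Need 2^n ≥ 4/0.0000005 = 8000000.
2^22 = 4194304 < 8000000 ≤ 2^23 = 8388608, so n = 23.

23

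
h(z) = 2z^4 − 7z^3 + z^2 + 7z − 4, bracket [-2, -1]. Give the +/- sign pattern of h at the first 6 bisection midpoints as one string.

++++-+

h(-1.5) = 21.5 > 0, so the root lies in [-1.5, -1]
h(-1.25) = 7.367188 > 0, so the root lies in [-1.25, -1]
h(-1.125) = 2.561035 > 0, so the root lies in [-1.125, -1]
h(-1.0625) = 0.6365 > 0, so the root lies in [-1.0625, -1]
h(-1.03125) = -0.2163 < 0, so the root lies in [-1.0625, -1.03125]
h(-1.046875) = 0.2013 > 0, so the root lies in [-1.046875, -1.03125]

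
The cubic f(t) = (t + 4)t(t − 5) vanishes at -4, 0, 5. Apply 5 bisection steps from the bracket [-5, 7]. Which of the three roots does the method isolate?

5

midpoint 1: f = -20 < 0 → [1, 7]
midpoint 4: f = -32 < 0 → [4, 7]
midpoint 5.5: f = 26.125 > 0 → [4, 5.5]
midpoint 4.75: f = -10.3906 < 0 → [4.75, 5.5]
midpoint 5.125: f = 5.8457 > 0 → [4.75, 5.125]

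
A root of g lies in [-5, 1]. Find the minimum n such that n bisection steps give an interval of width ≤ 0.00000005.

27

Width after n steps is 6/2^n. Need 2^n ≥ 6/0.00000005 = 120000000.
2^26 = 67108864 < 120000000 ≤ 2^27 = 134217728, so n = 27.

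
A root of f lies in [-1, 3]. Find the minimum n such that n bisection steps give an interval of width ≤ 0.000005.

Width after n steps is 4/2^n. Need 2^n ≥ 4/0.000005 = 800000.
2^19 = 524288 < 800000 ≤ 2^20 = 1048576, so n = 20.

20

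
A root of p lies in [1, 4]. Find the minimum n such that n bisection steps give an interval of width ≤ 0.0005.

13

Width after n steps is 3/2^n. Need 2^n ≥ 3/0.0005 = 6000.
2^12 = 4096 < 6000 ≤ 2^13 = 8192, so n = 13.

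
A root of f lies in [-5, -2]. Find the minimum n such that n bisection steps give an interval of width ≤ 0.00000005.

Width after n steps is 3/2^n. Need 2^n ≥ 3/0.00000005 = 60000000.
2^25 = 33554432 < 60000000 ≤ 2^26 = 67108864, so n = 26.

26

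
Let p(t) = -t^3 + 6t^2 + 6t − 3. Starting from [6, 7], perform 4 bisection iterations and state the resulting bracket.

[6.8125, 6.875]

m = 6.5, p(m) = 14.875 (+); new bracket [6.5, 7]
m = 6.75, p(m) = 3.328125 (+); new bracket [6.75, 7]
m = 6.875, p(m) = -3.107422 (−); new bracket [6.75, 6.875]
m = 6.8125, p(m) = 0.1667 (+); new bracket [6.8125, 6.875]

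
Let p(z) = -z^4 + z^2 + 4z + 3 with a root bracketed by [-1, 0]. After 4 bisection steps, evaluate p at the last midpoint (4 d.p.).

m = -0.5, p(m) = 1.1875 (+); new bracket [-1, -0.5]
m = -0.75, p(m) = 0.246094 (+); new bracket [-1, -0.75]
m = -0.875, p(m) = -0.320557 (−); new bracket [-0.875, -0.75]
m = -0.8125, p(m) = -0.0257 (−); new bracket [-0.8125, -0.75]

-0.0257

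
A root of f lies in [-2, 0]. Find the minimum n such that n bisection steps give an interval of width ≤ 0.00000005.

26

Width after n steps is 2/2^n. Need 2^n ≥ 2/0.00000005 = 40000000.
2^25 = 33554432 < 40000000 ≤ 2^26 = 67108864, so n = 26.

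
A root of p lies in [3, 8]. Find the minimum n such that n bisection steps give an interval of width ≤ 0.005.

Width after n steps is 5/2^n. Need 2^n ≥ 5/0.005 = 1000.
2^9 = 512 < 1000 ≤ 2^10 = 1024, so n = 10.

10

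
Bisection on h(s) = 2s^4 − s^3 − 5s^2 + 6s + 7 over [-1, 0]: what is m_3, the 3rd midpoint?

-0.875

s = -0.5 gives h = 3, positive; keep [-1, -0.5]
s = -0.75 gives h = 0.742188, positive; keep [-1, -0.75]
s = -0.875 gives h = -0.23584, negative; keep [-0.875, -0.75]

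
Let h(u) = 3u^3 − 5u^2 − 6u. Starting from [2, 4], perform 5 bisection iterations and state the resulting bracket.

midpoint 3: h = 18 > 0 → [2, 3]
midpoint 2.5: h = 0.625 > 0 → [2, 2.5]
midpoint 2.25: h = -4.640625 < 0 → [2.25, 2.5]
midpoint 2.375: h = -2.2637 < 0 → [2.375, 2.5]
midpoint 2.4375: h = -0.8855 < 0 → [2.4375, 2.5]

[2.4375, 2.5]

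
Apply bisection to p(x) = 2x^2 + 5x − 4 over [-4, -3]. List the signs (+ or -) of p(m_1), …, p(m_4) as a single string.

++-+

midpoint -3.5: p = 3 > 0 → [-3.5, -3]
midpoint -3.25: p = 0.875 > 0 → [-3.25, -3]
midpoint -3.125: p = -0.09375 < 0 → [-3.25, -3.125]
midpoint -3.1875: p = 0.3828 > 0 → [-3.1875, -3.125]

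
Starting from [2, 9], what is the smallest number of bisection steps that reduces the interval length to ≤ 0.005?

11

Width after n steps is 7/2^n. Need 2^n ≥ 7/0.005 = 1400.
2^10 = 1024 < 1400 ≤ 2^11 = 2048, so n = 11.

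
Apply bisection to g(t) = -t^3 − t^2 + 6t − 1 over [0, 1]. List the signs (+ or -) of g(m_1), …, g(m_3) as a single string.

++-

midpoint 0.5: g = 1.625 > 0 → [0, 0.5]
midpoint 0.25: g = 0.421875 > 0 → [0, 0.25]
midpoint 0.125: g = -0.267578 < 0 → [0.125, 0.25]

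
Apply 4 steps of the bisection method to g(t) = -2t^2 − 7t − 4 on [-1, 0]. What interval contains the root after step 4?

[-0.75, -0.6875]

midpoint -0.5: g = -1 < 0 → [-1, -0.5]
midpoint -0.75: g = 0.125 > 0 → [-0.75, -0.5]
midpoint -0.625: g = -0.40625 < 0 → [-0.75, -0.625]
midpoint -0.6875: g = -0.1328 < 0 → [-0.75, -0.6875]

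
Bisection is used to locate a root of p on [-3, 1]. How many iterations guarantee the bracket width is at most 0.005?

10

Width after n steps is 4/2^n. Need 2^n ≥ 4/0.005 = 800.
2^9 = 512 < 800 ≤ 2^10 = 1024, so n = 10.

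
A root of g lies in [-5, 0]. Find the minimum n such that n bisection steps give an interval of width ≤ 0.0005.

14

Width after n steps is 5/2^n. Need 2^n ≥ 5/0.0005 = 10000.
2^13 = 8192 < 10000 ≤ 2^14 = 16384, so n = 14.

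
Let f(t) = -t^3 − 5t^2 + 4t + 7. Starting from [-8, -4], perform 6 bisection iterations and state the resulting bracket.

[-5.5, -5.4375]

m = -6, f(m) = 19 (+); new bracket [-6, -4]
m = -5, f(m) = -13 (−); new bracket [-6, -5]
m = -5.5, f(m) = 0.125 (+); new bracket [-5.5, -5]
m = -5.25, f(m) = -7.1094 (−); new bracket [-5.5, -5.25]
m = -5.375, f(m) = -3.666 (−); new bracket [-5.5, -5.375]
m = -5.4375, f(m) = -1.8147 (−); new bracket [-5.5, -5.4375]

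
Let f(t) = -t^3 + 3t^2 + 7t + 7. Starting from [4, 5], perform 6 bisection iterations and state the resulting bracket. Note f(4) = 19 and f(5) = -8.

[4.765625, 4.78125]

t = 4.5 gives f = 8.125, positive; keep [4.5, 5]
t = 4.75 gives f = 0.765625, positive; keep [4.75, 5]
t = 4.875 gives f = -3.435547, negative; keep [4.75, 4.875]
t = 4.8125 gives f = -1.2903, negative; keep [4.75, 4.8125]
t = 4.78125 gives f = -0.2513, negative; keep [4.75, 4.78125]
t = 4.765625 gives f = 0.2599, positive; keep [4.765625, 4.78125]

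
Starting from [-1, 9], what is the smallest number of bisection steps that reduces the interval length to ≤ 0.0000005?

25

Width after n steps is 10/2^n. Need 2^n ≥ 10/0.0000005 = 20000000.
2^24 = 16777216 < 20000000 ≤ 2^25 = 33554432, so n = 25.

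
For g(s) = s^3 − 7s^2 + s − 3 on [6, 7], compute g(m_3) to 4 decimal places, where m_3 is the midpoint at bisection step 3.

s = 6.5 gives g = -17.625, negative; keep [6.5, 7]
s = 6.75 gives g = -7.640625, negative; keep [6.75, 7]
s = 6.875 gives g = -2.033203, negative; keep [6.875, 7]

-2.0332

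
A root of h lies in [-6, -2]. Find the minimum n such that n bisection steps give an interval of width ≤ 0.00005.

Width after n steps is 4/2^n. Need 2^n ≥ 4/0.00005 = 80000.
2^16 = 65536 < 80000 ≤ 2^17 = 131072, so n = 17.

17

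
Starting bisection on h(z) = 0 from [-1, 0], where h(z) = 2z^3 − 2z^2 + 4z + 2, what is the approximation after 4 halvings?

-0.4375

z = -0.5 gives h = -0.75, negative; keep [-0.5, 0]
z = -0.25 gives h = 0.84375, positive; keep [-0.5, -0.25]
z = -0.375 gives h = 0.113281, positive; keep [-0.5, -0.375]
z = -0.4375 gives h = -0.3003, negative; keep [-0.4375, -0.375]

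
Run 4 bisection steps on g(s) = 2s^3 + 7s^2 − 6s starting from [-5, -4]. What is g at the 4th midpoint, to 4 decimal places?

1.0142

m = -4.5, g(m) = -13.5 (−); new bracket [-4.5, -4]
m = -4.25, g(m) = -1.59375 (−); new bracket [-4.25, -4]
m = -4.125, g(m) = 3.480469 (+); new bracket [-4.25, -4.125]
m = -4.1875, g(m) = 1.0142 (+); new bracket [-4.25, -4.1875]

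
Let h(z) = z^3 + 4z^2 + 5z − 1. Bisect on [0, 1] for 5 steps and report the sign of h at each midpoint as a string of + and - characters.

midpoint 0.5: h = 2.625 > 0 → [0, 0.5]
midpoint 0.25: h = 0.515625 > 0 → [0, 0.25]
midpoint 0.125: h = -0.310547 < 0 → [0.125, 0.25]
midpoint 0.1875: h = 0.0847 > 0 → [0.125, 0.1875]
midpoint 0.15625: h = -0.1173 < 0 → [0.15625, 0.1875]

++-+-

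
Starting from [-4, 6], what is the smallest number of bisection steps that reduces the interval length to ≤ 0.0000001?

27

Width after n steps is 10/2^n. Need 2^n ≥ 10/0.0000001 = 100000000.
2^26 = 67108864 < 100000000 ≤ 2^27 = 134217728, so n = 27.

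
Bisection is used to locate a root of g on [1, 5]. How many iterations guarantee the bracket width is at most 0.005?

Width after n steps is 4/2^n. Need 2^n ≥ 4/0.005 = 800.
2^9 = 512 < 800 ≤ 2^10 = 1024, so n = 10.

10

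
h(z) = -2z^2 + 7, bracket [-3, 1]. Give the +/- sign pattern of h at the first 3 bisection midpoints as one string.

+-+

m = -1, h(m) = 5 (+); new bracket [-3, -1]
m = -2, h(m) = -1 (−); new bracket [-2, -1]
m = -1.5, h(m) = 2.5 (+); new bracket [-2, -1.5]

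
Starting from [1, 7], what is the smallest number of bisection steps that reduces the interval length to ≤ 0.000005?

Width after n steps is 6/2^n. Need 2^n ≥ 6/0.000005 = 1200000.
2^20 = 1048576 < 1200000 ≤ 2^21 = 2097152, so n = 21.

21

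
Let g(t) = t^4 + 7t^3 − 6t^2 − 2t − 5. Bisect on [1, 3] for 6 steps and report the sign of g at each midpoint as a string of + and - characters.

++-+++

g(2) = 39 > 0, so the root lies in [1, 2]
g(1.5) = 7.1875 > 0, so the root lies in [1, 1.5]
g(1.25) = -0.761719 < 0, so the root lies in [1.25, 1.5]
g(1.375) = 2.678 > 0, so the root lies in [1.25, 1.375]
g(1.3125) = 0.8335 > 0, so the root lies in [1.25, 1.3125]
g(1.28125) = 0.0059 > 0, so the root lies in [1.25, 1.28125]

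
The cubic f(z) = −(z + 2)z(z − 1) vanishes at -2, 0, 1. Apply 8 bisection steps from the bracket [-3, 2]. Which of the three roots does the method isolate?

m = -0.5, f(m) = -1.125 (−); new bracket [-3, -0.5]
m = -1.75, f(m) = -1.203125 (−); new bracket [-3, -1.75]
m = -2.375, f(m) = 3.005859 (+); new bracket [-2.375, -1.75]
m = -2.0625, f(m) = 0.3948 (+); new bracket [-2.0625, -1.75]
m = -1.90625, f(m) = -0.5194 (−); new bracket [-2.0625, -1.90625]
m = -1.984375, f(m) = -0.0925 (−); new bracket [-2.0625, -1.984375]
m = -2.0234375, f(m) = 0.1434 (+); new bracket [-2.0234375, -1.984375]
m = -2.00390625, f(m) = 0.0235 (+); new bracket [-2.00390625, -1.984375]

-2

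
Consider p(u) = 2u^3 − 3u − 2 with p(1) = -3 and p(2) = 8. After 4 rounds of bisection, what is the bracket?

[1.4375, 1.5]

u = 1.5 gives p = 0.25, positive; keep [1, 1.5]
u = 1.25 gives p = -1.84375, negative; keep [1.25, 1.5]
u = 1.375 gives p = -0.925781, negative; keep [1.375, 1.5]
u = 1.4375 gives p = -0.3716, negative; keep [1.4375, 1.5]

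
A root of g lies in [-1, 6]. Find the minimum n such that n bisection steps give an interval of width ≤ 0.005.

Width after n steps is 7/2^n. Need 2^n ≥ 7/0.005 = 1400.
2^10 = 1024 < 1400 ≤ 2^11 = 2048, so n = 11.

11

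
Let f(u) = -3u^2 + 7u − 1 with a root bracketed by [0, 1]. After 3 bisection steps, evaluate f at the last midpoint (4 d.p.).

-0.1719

f(0.5) = 1.75 > 0, so the root lies in [0, 0.5]
f(0.25) = 0.5625 > 0, so the root lies in [0, 0.25]
f(0.125) = -0.171875 < 0, so the root lies in [0.125, 0.25]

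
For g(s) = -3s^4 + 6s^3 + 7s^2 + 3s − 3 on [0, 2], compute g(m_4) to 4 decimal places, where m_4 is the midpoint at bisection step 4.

-0.6335

m = 1, g(m) = 10 (+); new bracket [0, 1]
m = 0.5, g(m) = 0.8125 (+); new bracket [0, 0.5]
m = 0.25, g(m) = -1.730469 (−); new bracket [0.25, 0.5]
m = 0.375, g(m) = -0.6335 (−); new bracket [0.375, 0.5]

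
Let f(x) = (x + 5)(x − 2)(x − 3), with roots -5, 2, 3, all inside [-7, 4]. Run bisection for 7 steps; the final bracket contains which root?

-5

f(-1.5) = 55.125 > 0, so the root lies in [-7, -1.5]
f(-4.25) = 33.984375 > 0, so the root lies in [-7, -4.25]
f(-5.625) = -41.103516 < 0, so the root lies in [-5.625, -4.25]
f(-4.9375) = 3.4417 > 0, so the root lies in [-5.625, -4.9375]
f(-5.28125) = -16.9588 < 0, so the root lies in [-5.28125, -4.9375]
f(-5.109375) = -6.3058 < 0, so the root lies in [-5.109375, -4.9375]
f(-5.0234375) = -1.3208 < 0, so the root lies in [-5.0234375, -4.9375]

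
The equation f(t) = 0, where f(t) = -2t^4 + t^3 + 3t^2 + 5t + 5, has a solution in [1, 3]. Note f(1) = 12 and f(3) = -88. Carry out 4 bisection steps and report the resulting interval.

[2, 2.125]

m = 2, f(m) = 3 (+); new bracket [2, 3]
m = 2.5, f(m) = -26.25 (−); new bracket [2, 2.5]
m = 2.25, f(m) = -8.429688 (−); new bracket [2, 2.25]
m = 2.125, f(m) = -2.0142 (−); new bracket [2, 2.125]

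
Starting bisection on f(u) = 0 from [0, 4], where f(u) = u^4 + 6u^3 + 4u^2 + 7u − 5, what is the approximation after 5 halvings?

0.375

u = 2 gives f = 89, positive; keep [0, 2]
u = 1 gives f = 13, positive; keep [0, 1]
u = 0.5 gives f = 0.3125, positive; keep [0, 0.5]
u = 0.25 gives f = -2.9023, negative; keep [0.25, 0.5]
u = 0.375 gives f = -1.4763, negative; keep [0.375, 0.5]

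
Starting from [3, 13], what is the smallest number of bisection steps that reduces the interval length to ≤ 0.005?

11

Width after n steps is 10/2^n. Need 2^n ≥ 10/0.005 = 2000.
2^10 = 1024 < 2000 ≤ 2^11 = 2048, so n = 11.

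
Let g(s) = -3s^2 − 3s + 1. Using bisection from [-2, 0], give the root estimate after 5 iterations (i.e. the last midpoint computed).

m = -1, g(m) = 1 (+); new bracket [-2, -1]
m = -1.5, g(m) = -1.25 (−); new bracket [-1.5, -1]
m = -1.25, g(m) = 0.0625 (+); new bracket [-1.5, -1.25]
m = -1.375, g(m) = -0.5469 (−); new bracket [-1.375, -1.25]
m = -1.3125, g(m) = -0.2305 (−); new bracket [-1.3125, -1.25]

-1.3125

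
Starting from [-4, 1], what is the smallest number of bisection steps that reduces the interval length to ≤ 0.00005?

Width after n steps is 5/2^n. Need 2^n ≥ 5/0.00005 = 100000.
2^16 = 65536 < 100000 ≤ 2^17 = 131072, so n = 17.

17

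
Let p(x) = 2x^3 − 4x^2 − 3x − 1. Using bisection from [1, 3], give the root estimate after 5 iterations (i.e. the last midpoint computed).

2.6875

m = 2, p(m) = -7 (−); new bracket [2, 3]
m = 2.5, p(m) = -2.25 (−); new bracket [2.5, 3]
m = 2.75, p(m) = 2.09375 (+); new bracket [2.5, 2.75]
m = 2.625, p(m) = -0.2617 (−); new bracket [2.625, 2.75]
m = 2.6875, p(m) = 0.8687 (+); new bracket [2.625, 2.6875]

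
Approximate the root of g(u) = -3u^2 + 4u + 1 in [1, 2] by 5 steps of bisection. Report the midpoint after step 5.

m = 1.5, g(m) = 0.25 (+); new bracket [1.5, 2]
m = 1.75, g(m) = -1.1875 (−); new bracket [1.5, 1.75]
m = 1.625, g(m) = -0.421875 (−); new bracket [1.5, 1.625]
m = 1.5625, g(m) = -0.0742 (−); new bracket [1.5, 1.5625]
m = 1.53125, g(m) = 0.0908 (+); new bracket [1.53125, 1.5625]

1.53125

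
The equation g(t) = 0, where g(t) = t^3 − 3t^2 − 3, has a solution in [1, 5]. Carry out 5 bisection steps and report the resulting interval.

[3.25, 3.375]

m = 3, g(m) = -3 (−); new bracket [3, 5]
m = 4, g(m) = 13 (+); new bracket [3, 4]
m = 3.5, g(m) = 3.125 (+); new bracket [3, 3.5]
m = 3.25, g(m) = -0.3594 (−); new bracket [3.25, 3.5]
m = 3.375, g(m) = 1.2715 (+); new bracket [3.25, 3.375]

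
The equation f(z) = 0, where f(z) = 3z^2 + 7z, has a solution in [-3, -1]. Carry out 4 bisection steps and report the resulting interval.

[-2.375, -2.25]

z = -2 gives f = -2, negative; keep [-3, -2]
z = -2.5 gives f = 1.25, positive; keep [-2.5, -2]
z = -2.25 gives f = -0.5625, negative; keep [-2.5, -2.25]
z = -2.375 gives f = 0.2969, positive; keep [-2.375, -2.25]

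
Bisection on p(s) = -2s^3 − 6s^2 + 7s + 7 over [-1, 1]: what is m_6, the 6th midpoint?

-0.71875

s = 0 gives p = 7, positive; keep [-1, 0]
s = -0.5 gives p = 2.25, positive; keep [-1, -0.5]
s = -0.75 gives p = -0.78125, negative; keep [-0.75, -0.5]
s = -0.625 gives p = 0.7695, positive; keep [-0.75, -0.625]
s = -0.6875 gives p = 0.0015, positive; keep [-0.75, -0.6875]
s = -0.71875 gives p = -0.3882, negative; keep [-0.71875, -0.6875]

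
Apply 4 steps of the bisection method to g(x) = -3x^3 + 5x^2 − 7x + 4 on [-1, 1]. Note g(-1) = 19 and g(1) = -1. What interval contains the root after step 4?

[0.75, 0.875]

x = 0 gives g = 4, positive; keep [0, 1]
x = 0.5 gives g = 1.375, positive; keep [0.5, 1]
x = 0.75 gives g = 0.296875, positive; keep [0.75, 1]
x = 0.875 gives g = -0.3066, negative; keep [0.75, 0.875]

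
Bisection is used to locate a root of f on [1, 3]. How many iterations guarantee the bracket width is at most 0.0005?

12

Width after n steps is 2/2^n. Need 2^n ≥ 2/0.0005 = 4000.
2^11 = 2048 < 4000 ≤ 2^12 = 4096, so n = 12.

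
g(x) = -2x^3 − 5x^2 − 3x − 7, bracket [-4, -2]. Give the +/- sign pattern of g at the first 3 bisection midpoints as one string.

++-

x = -3 gives g = 11, positive; keep [-3, -2]
x = -2.5 gives g = 0.5, positive; keep [-2.5, -2]
x = -2.25 gives g = -2.78125, negative; keep [-2.5, -2.25]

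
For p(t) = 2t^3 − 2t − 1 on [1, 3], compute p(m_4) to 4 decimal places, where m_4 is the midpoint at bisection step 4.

-0.4023

t = 2 gives p = 11, positive; keep [1, 2]
t = 1.5 gives p = 2.75, positive; keep [1, 1.5]
t = 1.25 gives p = 0.40625, positive; keep [1, 1.25]
t = 1.125 gives p = -0.4023, negative; keep [1.125, 1.25]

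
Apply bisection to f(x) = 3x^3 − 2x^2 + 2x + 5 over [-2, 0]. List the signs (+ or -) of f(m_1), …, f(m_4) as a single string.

-++-

x = -1 gives f = -2, negative; keep [-1, 0]
x = -0.5 gives f = 3.125, positive; keep [-1, -0.5]
x = -0.75 gives f = 1.109375, positive; keep [-1, -0.75]
x = -0.875 gives f = -0.291, negative; keep [-0.875, -0.75]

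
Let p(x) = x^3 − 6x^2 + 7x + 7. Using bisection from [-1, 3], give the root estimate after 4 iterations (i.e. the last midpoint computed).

midpoint 1: p = 9 > 0 → [-1, 1]
midpoint 0: p = 7 > 0 → [-1, 0]
midpoint -0.5: p = 1.875 > 0 → [-1, -0.5]
midpoint -0.75: p = -2.0469 < 0 → [-0.75, -0.5]

-0.75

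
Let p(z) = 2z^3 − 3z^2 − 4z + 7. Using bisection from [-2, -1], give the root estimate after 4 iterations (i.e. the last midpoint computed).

-1.4375

z = -1.5 gives p = -0.5, negative; keep [-1.5, -1]
z = -1.25 gives p = 3.40625, positive; keep [-1.5, -1.25]
z = -1.375 gives p = 1.628906, positive; keep [-1.5, -1.375]
z = -1.4375 gives p = 0.6099, positive; keep [-1.5, -1.4375]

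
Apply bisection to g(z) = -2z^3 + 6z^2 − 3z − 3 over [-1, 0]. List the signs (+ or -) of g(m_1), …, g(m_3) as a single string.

g(-0.5) = 0.25 > 0, so the root lies in [-0.5, 0]
g(-0.25) = -1.84375 < 0, so the root lies in [-0.5, -0.25]
g(-0.375) = -0.925781 < 0, so the root lies in [-0.5, -0.375]

+--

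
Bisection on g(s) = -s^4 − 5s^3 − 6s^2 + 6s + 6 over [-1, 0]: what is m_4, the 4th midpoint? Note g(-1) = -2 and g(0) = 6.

-0.6875

s = -0.5 gives g = 2.0625, positive; keep [-1, -0.5]
s = -0.75 gives g = -0.082031, negative; keep [-0.75, -0.5]
s = -0.625 gives g = 0.974365, positive; keep [-0.75, -0.625]
s = -0.6875 gives g = 0.4404, positive; keep [-0.75, -0.6875]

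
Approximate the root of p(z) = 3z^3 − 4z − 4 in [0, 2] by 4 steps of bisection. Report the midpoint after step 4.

midpoint 1: p = -5 < 0 → [1, 2]
midpoint 1.5: p = 0.125 > 0 → [1, 1.5]
midpoint 1.25: p = -3.140625 < 0 → [1.25, 1.5]
midpoint 1.375: p = -1.7012 < 0 → [1.375, 1.5]

1.375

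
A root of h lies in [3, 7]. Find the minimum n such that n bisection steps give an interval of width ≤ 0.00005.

Width after n steps is 4/2^n. Need 2^n ≥ 4/0.00005 = 80000.
2^16 = 65536 < 80000 ≤ 2^17 = 131072, so n = 17.

17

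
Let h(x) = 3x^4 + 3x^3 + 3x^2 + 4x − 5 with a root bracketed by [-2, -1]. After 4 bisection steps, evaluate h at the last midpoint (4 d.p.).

-0.6521

h(-1.5) = 0.8125 > 0, so the root lies in [-1.5, -1]
h(-1.25) = -3.847656 < 0, so the root lies in [-1.5, -1.25]
h(-1.375) = -1.903564 < 0, so the root lies in [-1.5, -1.375]
h(-1.4375) = -0.6521 < 0, so the root lies in [-1.5, -1.4375]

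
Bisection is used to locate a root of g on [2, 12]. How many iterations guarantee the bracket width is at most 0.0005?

15

Width after n steps is 10/2^n. Need 2^n ≥ 10/0.0005 = 20000.
2^14 = 16384 < 20000 ≤ 2^15 = 32768, so n = 15.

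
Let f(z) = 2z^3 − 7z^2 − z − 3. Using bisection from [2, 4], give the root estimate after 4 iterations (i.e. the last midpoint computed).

3.625

z = 3 gives f = -15, negative; keep [3, 4]
z = 3.5 gives f = -6.5, negative; keep [3.5, 4]
z = 3.75 gives f = 0.28125, positive; keep [3.5, 3.75]
z = 3.625 gives f = -3.3398, negative; keep [3.625, 3.75]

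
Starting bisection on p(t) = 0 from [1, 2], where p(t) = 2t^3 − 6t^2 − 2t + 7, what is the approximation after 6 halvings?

t = 1.5 gives p = -2.75, negative; keep [1, 1.5]
t = 1.25 gives p = -0.96875, negative; keep [1, 1.25]
t = 1.125 gives p = 0.003906, positive; keep [1.125, 1.25]
t = 1.1875 gives p = -0.4868, negative; keep [1.125, 1.1875]
t = 1.15625 gives p = -0.2424, negative; keep [1.125, 1.15625]
t = 1.140625 gives p = -0.1194, negative; keep [1.125, 1.140625]

1.140625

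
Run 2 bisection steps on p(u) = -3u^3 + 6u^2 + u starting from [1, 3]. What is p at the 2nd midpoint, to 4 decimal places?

-6.8750

p(2) = 2 > 0, so the root lies in [2, 3]
p(2.5) = -6.875 < 0, so the root lies in [2, 2.5]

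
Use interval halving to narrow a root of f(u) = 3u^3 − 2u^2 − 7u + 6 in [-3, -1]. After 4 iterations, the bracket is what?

[-1.625, -1.5]

f(-2) = -12 < 0, so the root lies in [-2, -1]
f(-1.5) = 1.875 > 0, so the root lies in [-2, -1.5]
f(-1.75) = -3.953125 < 0, so the root lies in [-1.75, -1.5]
f(-1.625) = -0.7793 < 0, so the root lies in [-1.625, -1.5]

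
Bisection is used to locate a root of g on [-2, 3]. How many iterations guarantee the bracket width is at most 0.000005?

20

Width after n steps is 5/2^n. Need 2^n ≥ 5/0.000005 = 1000000.
2^19 = 524288 < 1000000 ≤ 2^20 = 1048576, so n = 20.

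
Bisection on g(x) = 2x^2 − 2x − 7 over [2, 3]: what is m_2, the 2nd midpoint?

2.25

x = 2.5 gives g = 0.5, positive; keep [2, 2.5]
x = 2.25 gives g = -1.375, negative; keep [2.25, 2.5]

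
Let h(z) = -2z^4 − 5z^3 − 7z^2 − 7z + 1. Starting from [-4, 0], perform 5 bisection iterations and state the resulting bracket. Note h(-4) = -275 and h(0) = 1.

[-1.75, -1.625]

midpoint -2: h = -5 < 0 → [-2, 0]
midpoint -1: h = 4 > 0 → [-2, -1]
midpoint -1.5: h = 2.5 > 0 → [-2, -1.5]
midpoint -1.75: h = -0.1484 < 0 → [-1.75, -1.5]
midpoint -1.625: h = 1.3999 > 0 → [-1.75, -1.625]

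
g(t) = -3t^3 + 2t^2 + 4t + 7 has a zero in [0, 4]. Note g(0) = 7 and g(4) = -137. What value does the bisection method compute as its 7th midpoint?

t = 2 gives g = -1, negative; keep [0, 2]
t = 1 gives g = 10, positive; keep [1, 2]
t = 1.5 gives g = 7.375, positive; keep [1.5, 2]
t = 1.75 gives g = 4.0469, positive; keep [1.75, 2]
t = 1.875 gives g = 1.7559, positive; keep [1.875, 2]
t = 1.9375 gives g = 0.4382, positive; keep [1.9375, 2]
t = 1.96875 gives g = -0.2655, negative; keep [1.9375, 1.96875]

1.96875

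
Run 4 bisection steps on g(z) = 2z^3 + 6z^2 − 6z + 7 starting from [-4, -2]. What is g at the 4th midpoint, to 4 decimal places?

m = -3, g(m) = 25 (+); new bracket [-4, -3]
m = -3.5, g(m) = 15.75 (+); new bracket [-4, -3.5]
m = -3.75, g(m) = 8.40625 (+); new bracket [-4, -3.75]
m = -3.875, g(m) = 3.9727 (+); new bracket [-4, -3.875]

3.9727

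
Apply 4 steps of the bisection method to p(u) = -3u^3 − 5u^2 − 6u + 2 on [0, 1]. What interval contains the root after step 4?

m = 0.5, p(m) = -2.625 (−); new bracket [0, 0.5]
m = 0.25, p(m) = 0.140625 (+); new bracket [0.25, 0.5]
m = 0.375, p(m) = -1.111328 (−); new bracket [0.25, 0.375]
m = 0.3125, p(m) = -0.4548 (−); new bracket [0.25, 0.3125]

[0.25, 0.3125]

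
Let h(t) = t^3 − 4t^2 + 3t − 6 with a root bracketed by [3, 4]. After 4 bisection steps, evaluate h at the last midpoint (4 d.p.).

midpoint 3.5: h = -1.625 < 0 → [3.5, 4]
midpoint 3.75: h = 1.734375 > 0 → [3.5, 3.75]
midpoint 3.625: h = -0.052734 < 0 → [3.625, 3.75]
midpoint 3.6875: h = 0.8132 > 0 → [3.625, 3.6875]

0.8132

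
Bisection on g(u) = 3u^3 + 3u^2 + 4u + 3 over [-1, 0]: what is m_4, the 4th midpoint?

-0.8125

u = -0.5 gives g = 1.375, positive; keep [-1, -0.5]
u = -0.75 gives g = 0.421875, positive; keep [-1, -0.75]
u = -0.875 gives g = -0.212891, negative; keep [-0.875, -0.75]
u = -0.8125 gives g = 0.1213, positive; keep [-0.875, -0.8125]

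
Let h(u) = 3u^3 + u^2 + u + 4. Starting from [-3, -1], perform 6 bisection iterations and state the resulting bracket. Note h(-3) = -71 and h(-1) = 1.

[-1.125, -1.09375]

u = -2 gives h = -18, negative; keep [-2, -1]
u = -1.5 gives h = -5.375, negative; keep [-1.5, -1]
u = -1.25 gives h = -1.546875, negative; keep [-1.25, -1]
u = -1.125 gives h = -0.1309, negative; keep [-1.125, -1]
u = -1.0625 gives h = 0.468, positive; keep [-1.125, -1.0625]
u = -1.09375 gives h = 0.1772, positive; keep [-1.125, -1.09375]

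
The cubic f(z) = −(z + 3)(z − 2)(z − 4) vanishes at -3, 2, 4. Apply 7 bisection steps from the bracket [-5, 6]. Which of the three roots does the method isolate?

m = 0.5, f(m) = -18.375 (−); new bracket [-5, 0.5]
m = -2.25, f(m) = -19.921875 (−); new bracket [-5, -2.25]
m = -3.625, f(m) = 26.806641 (+); new bracket [-3.625, -2.25]
m = -2.9375, f(m) = -2.1409 (−); new bracket [-3.625, -2.9375]
m = -3.28125, f(m) = 10.8152 (+); new bracket [-3.28125, -2.9375]
m = -3.109375, f(m) = 3.973 (+); new bracket [-3.109375, -2.9375]
m = -3.0234375, f(m) = 0.8269 (+); new bracket [-3.0234375, -2.9375]

-3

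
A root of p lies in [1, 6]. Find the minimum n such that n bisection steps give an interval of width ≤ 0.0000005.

Width after n steps is 5/2^n. Need 2^n ≥ 5/0.0000005 = 10000000.
2^23 = 8388608 < 10000000 ≤ 2^24 = 16777216, so n = 24.

24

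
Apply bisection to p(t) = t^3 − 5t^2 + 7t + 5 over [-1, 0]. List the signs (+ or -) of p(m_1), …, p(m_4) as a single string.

+---

m = -0.5, p(m) = 0.125 (+); new bracket [-1, -0.5]
m = -0.75, p(m) = -3.484375 (−); new bracket [-0.75, -0.5]
m = -0.625, p(m) = -1.572266 (−); new bracket [-0.625, -0.5]
m = -0.5625, p(m) = -0.6975 (−); new bracket [-0.5625, -0.5]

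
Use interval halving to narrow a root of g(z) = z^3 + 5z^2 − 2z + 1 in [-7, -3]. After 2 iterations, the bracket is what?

[-6, -5]

m = -5, g(m) = 11 (+); new bracket [-7, -5]
m = -6, g(m) = -23 (−); new bracket [-6, -5]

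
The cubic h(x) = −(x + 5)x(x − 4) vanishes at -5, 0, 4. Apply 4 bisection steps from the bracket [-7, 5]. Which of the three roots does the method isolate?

x = -1 gives h = -20, negative; keep [-7, -1]
x = -4 gives h = -32, negative; keep [-7, -4]
x = -5.5 gives h = 26.125, positive; keep [-5.5, -4]
x = -4.75 gives h = -10.3906, negative; keep [-5.5, -4.75]

-5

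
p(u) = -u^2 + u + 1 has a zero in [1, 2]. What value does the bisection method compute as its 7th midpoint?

1.6171875

p(1.5) = 0.25 > 0, so the root lies in [1.5, 2]
p(1.75) = -0.3125 < 0, so the root lies in [1.5, 1.75]
p(1.625) = -0.015625 < 0, so the root lies in [1.5, 1.625]
p(1.5625) = 0.1211 > 0, so the root lies in [1.5625, 1.625]
p(1.59375) = 0.0537 > 0, so the root lies in [1.59375, 1.625]
p(1.609375) = 0.0193 > 0, so the root lies in [1.609375, 1.625]
p(1.6171875) = 0.0019 > 0, so the root lies in [1.6171875, 1.625]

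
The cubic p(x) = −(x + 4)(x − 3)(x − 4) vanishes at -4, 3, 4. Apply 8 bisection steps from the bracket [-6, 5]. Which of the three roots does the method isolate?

-4

x = -0.5 gives p = -55.125, negative; keep [-6, -0.5]
x = -3.25 gives p = -33.984375, negative; keep [-6, -3.25]
x = -4.625 gives p = 41.103516, positive; keep [-4.625, -3.25]
x = -3.9375 gives p = -3.4417, negative; keep [-4.625, -3.9375]
x = -4.28125 gives p = 16.9588, positive; keep [-4.28125, -3.9375]
x = -4.109375 gives p = 6.3058, positive; keep [-4.109375, -3.9375]
x = -4.0234375 gives p = 1.3208, positive; keep [-4.0234375, -3.9375]
x = -3.98046875 gives p = -1.088, negative; keep [-4.0234375, -3.98046875]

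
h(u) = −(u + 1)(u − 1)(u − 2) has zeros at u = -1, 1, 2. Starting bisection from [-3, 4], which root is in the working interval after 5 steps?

-1

midpoint 0.5: h = -1.125 < 0 → [-3, 0.5]
midpoint -1.25: h = 1.828125 > 0 → [-1.25, 0.5]
midpoint -0.375: h = -2.041016 < 0 → [-1.25, -0.375]
midpoint -0.8125: h = -0.9558 < 0 → [-1.25, -0.8125]
midpoint -1.03125: h = 0.1924 > 0 → [-1.03125, -0.8125]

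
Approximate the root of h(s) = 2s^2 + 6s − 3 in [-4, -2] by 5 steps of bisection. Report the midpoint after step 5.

-3.4375

midpoint -3: h = -3 < 0 → [-4, -3]
midpoint -3.5: h = 0.5 > 0 → [-3.5, -3]
midpoint -3.25: h = -1.375 < 0 → [-3.5, -3.25]
midpoint -3.375: h = -0.4688 < 0 → [-3.5, -3.375]
midpoint -3.4375: h = 0.0078 > 0 → [-3.4375, -3.375]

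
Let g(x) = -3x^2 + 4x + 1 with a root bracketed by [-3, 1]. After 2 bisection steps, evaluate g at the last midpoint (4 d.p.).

m = -1, g(m) = -6 (−); new bracket [-1, 1]
m = 0, g(m) = 1 (+); new bracket [-1, 0]

1.0000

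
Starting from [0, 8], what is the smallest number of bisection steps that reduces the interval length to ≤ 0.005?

Width after n steps is 8/2^n. Need 2^n ≥ 8/0.005 = 1600.
2^10 = 1024 < 1600 ≤ 2^11 = 2048, so n = 11.

11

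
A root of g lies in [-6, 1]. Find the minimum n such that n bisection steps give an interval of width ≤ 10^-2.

Width after n steps is 7/2^n. Need 2^n ≥ 7/10^-2 = 700.
2^9 = 512 < 700 ≤ 2^10 = 1024, so n = 10.

10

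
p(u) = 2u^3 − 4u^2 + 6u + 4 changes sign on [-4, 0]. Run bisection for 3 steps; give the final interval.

m = -2, p(m) = -40 (−); new bracket [-2, 0]
m = -1, p(m) = -8 (−); new bracket [-1, 0]
m = -0.5, p(m) = -0.25 (−); new bracket [-0.5, 0]

[-0.5, 0]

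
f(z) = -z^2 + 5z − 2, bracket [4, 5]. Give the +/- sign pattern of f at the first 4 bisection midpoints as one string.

+---

m = 4.5, f(m) = 0.25 (+); new bracket [4.5, 5]
m = 4.75, f(m) = -0.8125 (−); new bracket [4.5, 4.75]
m = 4.625, f(m) = -0.265625 (−); new bracket [4.5, 4.625]
m = 4.5625, f(m) = -0.0039 (−); new bracket [4.5, 4.5625]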